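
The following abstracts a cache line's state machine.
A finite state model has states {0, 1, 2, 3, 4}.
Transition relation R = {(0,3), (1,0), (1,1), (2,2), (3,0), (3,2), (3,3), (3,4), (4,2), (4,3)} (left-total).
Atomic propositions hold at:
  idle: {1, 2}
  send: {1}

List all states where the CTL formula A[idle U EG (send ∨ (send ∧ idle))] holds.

Sat(send ∧ idle) = {1}
Sat(send ∨ (send ∧ idle)) = {1}
EG (send ∨ (send ∧ idle)): greatest fixpoint, start Z0 = {1}, keep only states in Sat with some successor in Z. Already a fixed point.
Sat(EG (send ∨ (send ∧ idle))) = {1}
A[idle U EG (send ∨ (send ∧ idle))]: least fixpoint, start Z0 = Sat(EG (send ∨ (send ∧ idle))) = {1}, add states in Sat(idle) with every successor in Z. Already a fixed point.
Sat(A[idle U EG (send ∨ (send ∧ idle))]) = {1}

{1}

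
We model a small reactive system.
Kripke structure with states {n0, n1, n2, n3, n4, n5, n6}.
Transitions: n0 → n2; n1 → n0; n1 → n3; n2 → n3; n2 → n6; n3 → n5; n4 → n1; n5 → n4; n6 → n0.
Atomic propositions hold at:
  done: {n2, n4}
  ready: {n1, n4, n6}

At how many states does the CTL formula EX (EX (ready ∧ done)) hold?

1

Sat(ready ∧ done) = {n4}
Sat(EX (ready ∧ done)) = {s : some successor in {n4}} = {n5}
Sat(EX (EX (ready ∧ done))) = {s : some successor in {n5}} = {n3}
|Sat(EX (EX (ready ∧ done)))| = |{n3}| = 1.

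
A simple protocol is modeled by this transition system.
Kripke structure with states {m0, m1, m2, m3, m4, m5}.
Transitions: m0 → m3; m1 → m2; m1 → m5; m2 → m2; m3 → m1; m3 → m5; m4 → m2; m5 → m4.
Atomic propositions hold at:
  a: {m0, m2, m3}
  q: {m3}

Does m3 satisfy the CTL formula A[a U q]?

A[a U q]: least fixpoint, start Z0 = Sat(q) = {m3}, add states in Sat(a) with every successor in Z. Z1 = {m0, m3}; fixed.
Sat(A[a U q]) = {m0, m3}
m3 ∈ Sat(A[a U q]) = {m0, m3}, so the formula holds at m3.

Yes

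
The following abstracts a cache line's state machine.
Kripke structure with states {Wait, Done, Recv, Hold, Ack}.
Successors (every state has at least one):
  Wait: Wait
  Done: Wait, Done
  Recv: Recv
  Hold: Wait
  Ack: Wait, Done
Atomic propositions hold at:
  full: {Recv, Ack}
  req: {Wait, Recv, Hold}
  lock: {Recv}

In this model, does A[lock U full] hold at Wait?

No

A[lock U full]: least fixpoint, start Z0 = Sat(full) = {Recv, Ack}, add states in Sat(lock) with every successor in Z. Already a fixed point.
Sat(A[lock U full]) = {Recv, Ack}
Wait ∉ Sat(A[lock U full]) = {Recv, Ack}, so the formula does not hold at Wait.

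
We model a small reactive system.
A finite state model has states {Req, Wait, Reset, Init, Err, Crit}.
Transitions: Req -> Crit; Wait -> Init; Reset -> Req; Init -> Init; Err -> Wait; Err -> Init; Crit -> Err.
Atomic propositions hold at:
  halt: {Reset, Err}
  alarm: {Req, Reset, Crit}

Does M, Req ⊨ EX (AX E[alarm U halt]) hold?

Yes

E[alarm U halt]: least fixpoint, start Z0 = Sat(halt) = {Reset, Err}, add states in Sat(alarm) with some successor in Z. Z1 = {Reset, Err, Crit}; Z2 = {Req, Reset, Err, Crit}; fixed.
Sat(E[alarm U halt]) = {Req, Reset, Err, Crit}
Sat(AX E[alarm U halt]) = {s : every successor in {Req, Reset, Err, Crit}} = {Req, Reset, Crit}
Sat(EX (AX E[alarm U halt])) = {s : some successor in {Req, Reset, Crit}} = {Req, Reset}
Req ∈ Sat(EX (AX E[alarm U halt])) = {Req, Reset}, so the formula holds at Req.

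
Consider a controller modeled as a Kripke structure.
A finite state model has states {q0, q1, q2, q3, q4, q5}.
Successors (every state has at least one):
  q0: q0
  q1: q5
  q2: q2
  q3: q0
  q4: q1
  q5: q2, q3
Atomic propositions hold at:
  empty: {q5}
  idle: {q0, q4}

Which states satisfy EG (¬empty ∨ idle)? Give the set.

{q0, q2, q3}

Sat(¬empty) = {q0, q1, q2, q3, q4}
Sat(¬empty ∨ idle) = {q0, q1, q2, q3, q4}
EG (¬empty ∨ idle): greatest fixpoint, start Z0 = {q0, q1, q2, q3, q4}, keep only states in Sat with some successor in Z. Z1 = {q0, q2, q3, q4}; Z2 = {q0, q2, q3}; fixed.
Sat(EG (¬empty ∨ idle)) = {q0, q2, q3}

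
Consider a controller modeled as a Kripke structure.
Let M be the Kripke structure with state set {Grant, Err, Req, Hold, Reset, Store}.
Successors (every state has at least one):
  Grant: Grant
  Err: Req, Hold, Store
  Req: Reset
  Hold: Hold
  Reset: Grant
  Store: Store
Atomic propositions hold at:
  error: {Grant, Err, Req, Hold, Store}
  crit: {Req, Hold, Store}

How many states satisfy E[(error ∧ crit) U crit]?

3

Sat(error ∧ crit) = {Req, Hold, Store}
E[(error ∧ crit) U crit]: least fixpoint, start Z0 = Sat(crit) = {Req, Hold, Store}, add states in Sat(error ∧ crit) with some successor in Z. Already a fixed point.
Sat(E[(error ∧ crit) U crit]) = {Req, Hold, Store}
|Sat(E[(error ∧ crit) U crit])| = |{Req, Hold, Store}| = 3.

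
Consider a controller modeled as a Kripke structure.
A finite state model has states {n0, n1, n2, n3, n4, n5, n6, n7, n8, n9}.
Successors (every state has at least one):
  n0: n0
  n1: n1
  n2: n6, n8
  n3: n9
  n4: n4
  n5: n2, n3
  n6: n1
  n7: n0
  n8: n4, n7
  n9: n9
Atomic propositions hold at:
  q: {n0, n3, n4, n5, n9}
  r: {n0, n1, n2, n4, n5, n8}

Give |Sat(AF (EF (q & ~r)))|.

Sat(~r) = {n3, n6, n7, n9}
Sat(q & ~r) = {n3, n9}
EF (q & ~r): least fixpoint, start Z0 = {n3, n9}, add states with some successor in Z. Z1 = {n3, n5, n9}; fixed.
Sat(EF (q & ~r)) = {n3, n5, n9}
AF (EF (q & ~r)): least fixpoint, start Z0 = {n3, n5, n9}, add states with every successor in Z. Already a fixed point.
Sat(AF (EF (q & ~r))) = {n3, n5, n9}
|Sat(AF (EF (q & ~r)))| = |{n3, n5, n9}| = 3.

3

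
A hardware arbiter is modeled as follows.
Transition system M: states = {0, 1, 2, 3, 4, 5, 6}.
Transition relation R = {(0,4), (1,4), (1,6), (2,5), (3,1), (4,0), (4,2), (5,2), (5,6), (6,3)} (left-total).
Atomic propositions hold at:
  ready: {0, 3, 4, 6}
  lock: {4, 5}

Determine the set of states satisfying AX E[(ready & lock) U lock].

Sat(ready & lock) = {4}
E[(ready & lock) U lock]: least fixpoint, start Z0 = Sat(lock) = {4, 5}, add states in Sat(ready & lock) with some successor in Z. Already a fixed point.
Sat(E[(ready & lock) U lock]) = {4, 5}
Sat(AX E[(ready & lock) U lock]) = {s : every successor in {4, 5}} = {0, 2}

{0, 2}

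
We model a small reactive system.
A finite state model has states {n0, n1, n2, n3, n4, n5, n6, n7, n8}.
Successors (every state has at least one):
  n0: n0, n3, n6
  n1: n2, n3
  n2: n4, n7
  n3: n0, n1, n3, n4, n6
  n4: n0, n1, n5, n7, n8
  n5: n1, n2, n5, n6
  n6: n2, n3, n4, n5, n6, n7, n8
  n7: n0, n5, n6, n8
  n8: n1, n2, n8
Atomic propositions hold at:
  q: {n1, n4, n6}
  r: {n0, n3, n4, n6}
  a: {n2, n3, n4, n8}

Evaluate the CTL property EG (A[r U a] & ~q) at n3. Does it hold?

A[r U a]: least fixpoint, start Z0 = Sat(a) = {n2, n3, n4, n8}, add states in Sat(r) with every successor in Z. Already a fixed point.
Sat(A[r U a]) = {n2, n3, n4, n8}
Sat(~q) = {n0, n2, n3, n5, n7, n8}
Sat(A[r U a] & ~q) = {n2, n3, n8}
EG (A[r U a] & ~q): greatest fixpoint, start Z0 = {n2, n3, n8}, keep only states in Sat with some successor in Z. Z1 = {n3, n8}; fixed.
Sat(EG (A[r U a] & ~q)) = {n3, n8}
n3 ∈ Sat(EG (A[r U a] & ~q)) = {n3, n8}, so the formula holds at n3.

Yes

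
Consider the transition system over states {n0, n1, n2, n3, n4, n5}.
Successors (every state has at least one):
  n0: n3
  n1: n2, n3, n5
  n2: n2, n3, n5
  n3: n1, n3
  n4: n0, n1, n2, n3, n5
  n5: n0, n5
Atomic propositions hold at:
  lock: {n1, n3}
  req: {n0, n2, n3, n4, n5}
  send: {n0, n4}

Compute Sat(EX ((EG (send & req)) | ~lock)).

Sat(send & req) = {n0, n4}
EG (send & req): greatest fixpoint, start Z0 = {n0, n4}, keep only states in Sat with some successor in Z. Z1 = {n4}; Z2 = ∅; fixed.
Sat(EG (send & req)) = ∅
Sat(~lock) = {n0, n2, n4, n5}
Sat((EG (send & req)) | ~lock) = {n0, n2, n4, n5}
Sat(EX ((EG (send & req)) | ~lock)) = {s : some successor in {n0, n2, n4, n5}} = {n1, n2, n4, n5}

{n1, n2, n4, n5}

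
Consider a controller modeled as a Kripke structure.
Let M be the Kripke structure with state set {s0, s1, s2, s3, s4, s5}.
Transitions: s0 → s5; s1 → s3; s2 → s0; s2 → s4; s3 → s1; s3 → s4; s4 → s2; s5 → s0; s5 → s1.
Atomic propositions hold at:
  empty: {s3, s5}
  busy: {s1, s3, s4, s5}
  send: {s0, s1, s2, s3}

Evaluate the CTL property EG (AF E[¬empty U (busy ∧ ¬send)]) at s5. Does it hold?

Yes

Sat(¬empty) = {s0, s1, s2, s4}
Sat(¬send) = {s4, s5}
Sat(busy ∧ ¬send) = {s4, s5}
E[¬empty U (busy ∧ ¬send)]: least fixpoint, start Z0 = Sat((busy ∧ ¬send)) = {s4, s5}, add states in Sat(¬empty) with some successor in Z. Z1 = {s0, s2, s4, s5}; fixed.
Sat(E[¬empty U (busy ∧ ¬send)]) = {s0, s2, s4, s5}
AF E[¬empty U (busy ∧ ¬send)]: least fixpoint, start Z0 = {s0, s2, s4, s5}, add states with every successor in Z. Already a fixed point.
Sat(AF E[¬empty U (busy ∧ ¬send)]) = {s0, s2, s4, s5}
EG (AF E[¬empty U (busy ∧ ¬send)]): greatest fixpoint, start Z0 = {s0, s2, s4, s5}, keep only states in Sat with some successor in Z. Already a fixed point.
Sat(EG (AF E[¬empty U (busy ∧ ¬send)])) = {s0, s2, s4, s5}
s5 ∈ Sat(EG (AF E[¬empty U (busy ∧ ¬send)])) = {s0, s2, s4, s5}, so the formula holds at s5.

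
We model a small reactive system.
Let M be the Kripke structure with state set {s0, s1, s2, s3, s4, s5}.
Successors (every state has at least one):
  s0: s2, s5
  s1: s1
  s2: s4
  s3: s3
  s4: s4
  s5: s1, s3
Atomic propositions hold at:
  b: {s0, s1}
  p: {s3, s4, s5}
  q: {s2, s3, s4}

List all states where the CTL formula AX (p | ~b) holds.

Sat(~b) = {s2, s3, s4, s5}
Sat(p | ~b) = {s2, s3, s4, s5}
Sat(AX (p | ~b)) = {s : every successor in {s2, s3, s4, s5}} = {s0, s2, s3, s4}

{s0, s2, s3, s4}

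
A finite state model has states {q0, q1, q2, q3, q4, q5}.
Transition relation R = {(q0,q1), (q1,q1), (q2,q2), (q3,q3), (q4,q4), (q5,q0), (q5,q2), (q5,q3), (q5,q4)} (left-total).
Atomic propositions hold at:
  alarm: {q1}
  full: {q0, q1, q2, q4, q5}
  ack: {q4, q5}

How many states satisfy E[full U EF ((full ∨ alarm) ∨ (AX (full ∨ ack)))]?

Sat(full ∨ alarm) = {q0, q1, q2, q4, q5}
Sat(full ∨ ack) = {q0, q1, q2, q4, q5}
Sat(AX (full ∨ ack)) = {s : every successor in {q0, q1, q2, q4, q5}} = {q0, q1, q2, q4}
Sat((full ∨ alarm) ∨ (AX (full ∨ ack))) = {q0, q1, q2, q4, q5}
EF ((full ∨ alarm) ∨ (AX (full ∨ ack))): least fixpoint, start Z0 = {q0, q1, q2, q4, q5}, add states with some successor in Z. Already a fixed point.
Sat(EF ((full ∨ alarm) ∨ (AX (full ∨ ack)))) = {q0, q1, q2, q4, q5}
E[full U EF ((full ∨ alarm) ∨ (AX (full ∨ ack)))]: least fixpoint, start Z0 = Sat(EF ((full ∨ alarm) ∨ (AX (full ∨ ack)))) = {q0, q1, q2, q4, q5}, add states in Sat(full) with some successor in Z. Already a fixed point.
Sat(E[full U EF ((full ∨ alarm) ∨ (AX (full ∨ ack)))]) = {q0, q1, q2, q4, q5}
|Sat(E[full U EF ((full ∨ alarm) ∨ (AX (full ∨ ack)))])| = |{q0, q1, q2, q4, q5}| = 5.

5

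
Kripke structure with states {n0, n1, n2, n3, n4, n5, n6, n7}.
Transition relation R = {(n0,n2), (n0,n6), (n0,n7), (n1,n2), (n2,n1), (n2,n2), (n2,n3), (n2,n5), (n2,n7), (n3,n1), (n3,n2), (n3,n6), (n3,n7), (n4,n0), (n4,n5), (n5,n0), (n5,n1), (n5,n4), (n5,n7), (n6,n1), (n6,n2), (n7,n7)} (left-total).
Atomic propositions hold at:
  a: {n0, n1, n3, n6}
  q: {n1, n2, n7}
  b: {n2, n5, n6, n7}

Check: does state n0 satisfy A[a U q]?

A[a U q]: least fixpoint, start Z0 = Sat(q) = {n1, n2, n7}, add states in Sat(a) with every successor in Z. Z1 = {n1, n2, n6, n7}; Z2 = {n0, n1, n2, n3, n6, n7}; fixed.
Sat(A[a U q]) = {n0, n1, n2, n3, n6, n7}
n0 ∈ Sat(A[a U q]) = {n0, n1, n2, n3, n6, n7}, so the formula holds at n0.

Yes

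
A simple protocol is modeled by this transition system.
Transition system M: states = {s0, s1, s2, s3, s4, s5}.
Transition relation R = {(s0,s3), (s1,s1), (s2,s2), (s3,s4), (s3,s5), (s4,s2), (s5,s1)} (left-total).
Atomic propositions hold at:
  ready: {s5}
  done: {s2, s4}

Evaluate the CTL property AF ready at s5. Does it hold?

AF ready: least fixpoint, start Z0 = {s5}, add states with every successor in Z. Already a fixed point.
Sat(AF ready) = {s5}
s5 ∈ Sat(AF ready) = {s5}, so the formula holds at s5.

Yes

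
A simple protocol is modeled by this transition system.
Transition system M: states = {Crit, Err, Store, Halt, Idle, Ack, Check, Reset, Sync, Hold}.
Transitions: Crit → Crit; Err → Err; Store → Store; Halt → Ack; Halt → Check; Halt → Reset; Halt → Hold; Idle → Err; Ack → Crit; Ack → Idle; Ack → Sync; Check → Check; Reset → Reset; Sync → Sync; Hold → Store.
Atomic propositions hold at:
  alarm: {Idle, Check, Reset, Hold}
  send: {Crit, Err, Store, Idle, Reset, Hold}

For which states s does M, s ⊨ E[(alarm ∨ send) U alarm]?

Sat(alarm ∨ send) = {Crit, Err, Store, Idle, Check, Reset, Hold}
E[(alarm ∨ send) U alarm]: least fixpoint, start Z0 = Sat(alarm) = {Idle, Check, Reset, Hold}, add states in Sat(alarm ∨ send) with some successor in Z. Already a fixed point.
Sat(E[(alarm ∨ send) U alarm]) = {Idle, Check, Reset, Hold}

{Idle, Check, Reset, Hold}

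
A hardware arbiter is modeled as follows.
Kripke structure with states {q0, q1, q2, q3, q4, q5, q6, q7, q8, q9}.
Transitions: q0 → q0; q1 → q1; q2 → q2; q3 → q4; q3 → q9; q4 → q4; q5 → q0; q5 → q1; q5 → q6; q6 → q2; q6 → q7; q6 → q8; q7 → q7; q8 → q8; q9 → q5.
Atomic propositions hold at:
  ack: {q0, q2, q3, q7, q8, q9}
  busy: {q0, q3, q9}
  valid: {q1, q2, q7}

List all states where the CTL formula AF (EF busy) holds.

{q0, q3, q5, q9}

EF busy: least fixpoint, start Z0 = {q0, q3, q9}, add states with some successor in Z. Z1 = {q0, q3, q5, q9}; fixed.
Sat(EF busy) = {q0, q3, q5, q9}
AF (EF busy): least fixpoint, start Z0 = {q0, q3, q5, q9}, add states with every successor in Z. Already a fixed point.
Sat(AF (EF busy)) = {q0, q3, q5, q9}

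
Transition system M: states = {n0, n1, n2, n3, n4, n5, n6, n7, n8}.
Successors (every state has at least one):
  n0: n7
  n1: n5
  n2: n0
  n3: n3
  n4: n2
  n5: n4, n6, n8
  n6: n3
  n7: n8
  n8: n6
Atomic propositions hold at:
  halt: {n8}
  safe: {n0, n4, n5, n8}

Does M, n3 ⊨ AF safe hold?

AF safe: least fixpoint, start Z0 = {n0, n4, n5, n8}, add states with every successor in Z. Z1 = {n0, n1, n2, n4, n5, n7, n8}; fixed.
Sat(AF safe) = {n0, n1, n2, n4, n5, n7, n8}
n3 ∉ Sat(AF safe) = {n0, n1, n2, n4, n5, n7, n8}, so the formula does not hold at n3.

No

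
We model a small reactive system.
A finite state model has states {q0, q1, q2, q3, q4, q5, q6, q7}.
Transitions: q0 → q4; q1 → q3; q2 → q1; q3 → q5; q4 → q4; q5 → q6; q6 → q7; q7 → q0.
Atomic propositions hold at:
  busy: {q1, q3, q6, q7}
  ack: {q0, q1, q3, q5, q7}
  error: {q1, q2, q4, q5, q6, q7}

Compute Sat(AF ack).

AF ack: least fixpoint, start Z0 = {q0, q1, q3, q5, q7}, add states with every successor in Z. Z1 = {q0, q1, q2, q3, q5, q6, q7}; fixed.
Sat(AF ack) = {q0, q1, q2, q3, q5, q6, q7}

{q0, q1, q2, q3, q5, q6, q7}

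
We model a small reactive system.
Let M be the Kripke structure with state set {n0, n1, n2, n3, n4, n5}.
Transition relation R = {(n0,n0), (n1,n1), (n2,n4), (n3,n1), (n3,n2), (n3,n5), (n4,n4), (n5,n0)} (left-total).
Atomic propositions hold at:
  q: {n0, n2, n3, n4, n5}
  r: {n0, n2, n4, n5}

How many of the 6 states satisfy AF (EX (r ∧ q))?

5

Sat(r ∧ q) = {n0, n2, n4, n5}
Sat(EX (r ∧ q)) = {s : some successor in {n0, n2, n4, n5}} = {n0, n2, n3, n4, n5}
AF (EX (r ∧ q)): least fixpoint, start Z0 = {n0, n2, n3, n4, n5}, add states with every successor in Z. Already a fixed point.
Sat(AF (EX (r ∧ q))) = {n0, n2, n3, n4, n5}
|Sat(AF (EX (r ∧ q)))| = |{n0, n2, n3, n4, n5}| = 5.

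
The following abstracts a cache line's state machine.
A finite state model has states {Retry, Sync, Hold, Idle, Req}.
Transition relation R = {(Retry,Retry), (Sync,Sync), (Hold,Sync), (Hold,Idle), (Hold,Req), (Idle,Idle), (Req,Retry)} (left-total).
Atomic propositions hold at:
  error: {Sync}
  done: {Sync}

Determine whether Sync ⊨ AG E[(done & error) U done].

Sat(done & error) = {Sync}
E[(done & error) U done]: least fixpoint, start Z0 = Sat(done) = {Sync}, add states in Sat(done & error) with some successor in Z. Already a fixed point.
Sat(E[(done & error) U done]) = {Sync}
AG E[(done & error) U done]: greatest fixpoint, start Z0 = {Sync}, keep only states in Sat with every successor in Z. Already a fixed point.
Sat(AG E[(done & error) U done]) = {Sync}
Sync ∈ Sat(AG E[(done & error) U done]) = {Sync}, so the formula holds at Sync.

Yes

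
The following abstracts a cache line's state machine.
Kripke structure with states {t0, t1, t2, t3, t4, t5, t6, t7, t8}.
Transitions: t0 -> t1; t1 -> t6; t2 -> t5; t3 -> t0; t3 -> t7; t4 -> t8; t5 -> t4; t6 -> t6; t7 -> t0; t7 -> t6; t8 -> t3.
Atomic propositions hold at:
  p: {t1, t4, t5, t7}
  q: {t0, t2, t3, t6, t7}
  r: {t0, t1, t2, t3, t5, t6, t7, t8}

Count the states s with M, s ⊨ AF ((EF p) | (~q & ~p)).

8

EF p: least fixpoint, start Z0 = {t1, t4, t5, t7}, add states with some successor in Z. Z1 = {t0, t1, t2, t3, t4, t5, t7}; Z2 = {t0, t1, t2, t3, t4, t5, t7, t8}; fixed.
Sat(EF p) = {t0, t1, t2, t3, t4, t5, t7, t8}
Sat(~q) = {t1, t4, t5, t8}
Sat(~p) = {t0, t2, t3, t6, t8}
Sat(~q & ~p) = {t8}
Sat((EF p) | (~q & ~p)) = {t0, t1, t2, t3, t4, t5, t7, t8}
AF ((EF p) | (~q & ~p)): least fixpoint, start Z0 = {t0, t1, t2, t3, t4, t5, t7, t8}, add states with every successor in Z. Already a fixed point.
Sat(AF ((EF p) | (~q & ~p))) = {t0, t1, t2, t3, t4, t5, t7, t8}
|Sat(AF ((EF p) | (~q & ~p)))| = |{t0, t1, t2, t3, t4, t5, t7, t8}| = 8.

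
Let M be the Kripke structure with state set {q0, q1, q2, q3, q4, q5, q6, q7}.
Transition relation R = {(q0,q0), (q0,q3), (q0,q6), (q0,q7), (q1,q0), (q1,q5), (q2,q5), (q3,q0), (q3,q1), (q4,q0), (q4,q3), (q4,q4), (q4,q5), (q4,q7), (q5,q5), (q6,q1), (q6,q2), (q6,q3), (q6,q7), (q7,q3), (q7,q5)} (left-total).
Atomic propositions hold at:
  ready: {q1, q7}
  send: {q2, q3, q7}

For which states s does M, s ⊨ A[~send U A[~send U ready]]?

Sat(~send) = {q0, q1, q4, q5, q6}
A[~send U ready]: least fixpoint, start Z0 = Sat(ready) = {q1, q7}, add states in Sat(~send) with every successor in Z. Already a fixed point.
Sat(A[~send U ready]) = {q1, q7}
A[~send U A[~send U ready]]: least fixpoint, start Z0 = Sat(A[~send U ready]) = {q1, q7}, add states in Sat(~send) with every successor in Z. Already a fixed point.
Sat(A[~send U A[~send U ready]]) = {q1, q7}

{q1, q7}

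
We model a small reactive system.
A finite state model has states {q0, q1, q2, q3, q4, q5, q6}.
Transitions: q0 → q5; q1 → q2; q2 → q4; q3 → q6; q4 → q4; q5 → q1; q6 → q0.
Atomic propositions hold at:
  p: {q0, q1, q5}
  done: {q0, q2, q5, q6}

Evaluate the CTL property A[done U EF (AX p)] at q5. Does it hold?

Yes

Sat(AX p) = {s : every successor in {q0, q1, q5}} = {q0, q5, q6}
EF (AX p): least fixpoint, start Z0 = {q0, q5, q6}, add states with some successor in Z. Z1 = {q0, q3, q5, q6}; fixed.
Sat(EF (AX p)) = {q0, q3, q5, q6}
A[done U EF (AX p)]: least fixpoint, start Z0 = Sat(EF (AX p)) = {q0, q3, q5, q6}, add states in Sat(done) with every successor in Z. Already a fixed point.
Sat(A[done U EF (AX p)]) = {q0, q3, q5, q6}
q5 ∈ Sat(A[done U EF (AX p)]) = {q0, q3, q5, q6}, so the formula holds at q5.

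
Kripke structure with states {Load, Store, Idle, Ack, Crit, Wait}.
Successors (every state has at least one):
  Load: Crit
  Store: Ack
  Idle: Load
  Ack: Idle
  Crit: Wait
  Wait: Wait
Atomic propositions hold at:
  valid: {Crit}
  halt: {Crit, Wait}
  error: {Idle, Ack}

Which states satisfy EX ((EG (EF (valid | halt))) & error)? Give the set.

Sat(valid | halt) = {Crit, Wait}
EF (valid | halt): least fixpoint, start Z0 = {Crit, Wait}, add states with some successor in Z. Z1 = {Load, Crit, Wait}; Z2 = {Load, Idle, Crit, Wait}; Z3 = {Load, Idle, Ack, Crit, Wait}; Z4 = {Load, Store, Idle, Ack, Crit, Wait}; fixed.
Sat(EF (valid | halt)) = {Load, Store, Idle, Ack, Crit, Wait}
EG (EF (valid | halt)): greatest fixpoint, start Z0 = {Load, Store, Idle, Ack, Crit, Wait}, keep only states in Sat with some successor in Z. Already a fixed point.
Sat(EG (EF (valid | halt))) = {Load, Store, Idle, Ack, Crit, Wait}
Sat((EG (EF (valid | halt))) & error) = {Idle, Ack}
Sat(EX ((EG (EF (valid | halt))) & error)) = {s : some successor in {Idle, Ack}} = {Store, Ack}

{Store, Ack}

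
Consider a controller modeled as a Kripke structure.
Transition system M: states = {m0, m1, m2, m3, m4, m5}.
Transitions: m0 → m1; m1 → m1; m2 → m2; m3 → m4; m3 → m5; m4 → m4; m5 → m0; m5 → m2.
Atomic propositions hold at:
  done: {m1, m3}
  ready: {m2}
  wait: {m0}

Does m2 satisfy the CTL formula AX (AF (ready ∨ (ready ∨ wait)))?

Sat(ready ∨ wait) = {m0, m2}
Sat(ready ∨ (ready ∨ wait)) = {m0, m2}
AF (ready ∨ (ready ∨ wait)): least fixpoint, start Z0 = {m0, m2}, add states with every successor in Z. Z1 = {m0, m2, m5}; fixed.
Sat(AF (ready ∨ (ready ∨ wait))) = {m0, m2, m5}
Sat(AX (AF (ready ∨ (ready ∨ wait)))) = {s : every successor in {m0, m2, m5}} = {m2, m5}
m2 ∈ Sat(AX (AF (ready ∨ (ready ∨ wait)))) = {m2, m5}, so the formula holds at m2.

Yes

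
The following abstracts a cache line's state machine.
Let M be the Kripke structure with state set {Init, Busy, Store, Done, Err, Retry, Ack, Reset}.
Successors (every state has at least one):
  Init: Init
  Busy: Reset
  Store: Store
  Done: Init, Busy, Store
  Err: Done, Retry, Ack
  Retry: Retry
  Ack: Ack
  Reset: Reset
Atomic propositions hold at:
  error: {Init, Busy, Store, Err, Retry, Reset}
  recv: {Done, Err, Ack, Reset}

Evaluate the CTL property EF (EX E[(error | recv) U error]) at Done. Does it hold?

Sat(error | recv) = {Init, Busy, Store, Done, Err, Retry, Ack, Reset}
E[(error | recv) U error]: least fixpoint, start Z0 = Sat(error) = {Init, Busy, Store, Err, Retry, Reset}, add states in Sat(error | recv) with some successor in Z. Z1 = {Init, Busy, Store, Done, Err, Retry, Reset}; fixed.
Sat(E[(error | recv) U error]) = {Init, Busy, Store, Done, Err, Retry, Reset}
Sat(EX E[(error | recv) U error]) = {s : some successor in {Init, Busy, Store, Done, Err, Retry, Reset}} = {Init, Busy, Store, Done, Err, Retry, Reset}
EF (EX E[(error | recv) U error]): least fixpoint, start Z0 = {Init, Busy, Store, Done, Err, Retry, Reset}, add states with some successor in Z. Already a fixed point.
Sat(EF (EX E[(error | recv) U error])) = {Init, Busy, Store, Done, Err, Retry, Reset}
Done ∈ Sat(EF (EX E[(error | recv) U error])) = {Init, Busy, Store, Done, Err, Retry, Reset}, so the formula holds at Done.

Yes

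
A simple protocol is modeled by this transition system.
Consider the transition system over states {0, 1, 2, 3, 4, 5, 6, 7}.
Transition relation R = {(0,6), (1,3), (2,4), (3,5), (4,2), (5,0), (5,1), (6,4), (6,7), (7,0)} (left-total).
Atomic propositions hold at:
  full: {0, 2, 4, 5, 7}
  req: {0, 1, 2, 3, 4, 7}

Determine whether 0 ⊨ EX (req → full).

Sat(req → full) = {0, 2, 4, 5, 6, 7}
Sat(EX (req → full)) = {s : some successor in {0, 2, 4, 5, 6, 7}} = {0, 2, 3, 4, 5, 6, 7}
0 ∈ Sat(EX (req → full)) = {0, 2, 3, 4, 5, 6, 7}, so the formula holds at 0.

Yes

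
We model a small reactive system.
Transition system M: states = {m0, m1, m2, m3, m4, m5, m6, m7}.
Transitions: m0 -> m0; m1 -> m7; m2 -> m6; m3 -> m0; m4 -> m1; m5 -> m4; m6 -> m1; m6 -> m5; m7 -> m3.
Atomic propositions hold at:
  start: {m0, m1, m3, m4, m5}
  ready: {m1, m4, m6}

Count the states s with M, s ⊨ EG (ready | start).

Sat(ready | start) = {m0, m1, m3, m4, m5, m6}
EG (ready | start): greatest fixpoint, start Z0 = {m0, m1, m3, m4, m5, m6}, keep only states in Sat with some successor in Z. Z1 = {m0, m3, m4, m5, m6}; Z2 = {m0, m3, m5, m6}; Z3 = {m0, m3, m6}; Z4 = {m0, m3}; fixed.
Sat(EG (ready | start)) = {m0, m3}
|Sat(EG (ready | start))| = |{m0, m3}| = 2.

2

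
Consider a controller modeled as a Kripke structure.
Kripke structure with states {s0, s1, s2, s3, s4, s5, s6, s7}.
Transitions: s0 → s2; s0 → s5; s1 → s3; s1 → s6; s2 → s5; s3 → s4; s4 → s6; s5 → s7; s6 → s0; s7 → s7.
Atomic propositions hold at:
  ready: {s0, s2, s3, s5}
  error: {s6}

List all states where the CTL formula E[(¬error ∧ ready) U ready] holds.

{s0, s2, s3, s5}

Sat(¬error) = {s0, s1, s2, s3, s4, s5, s7}
Sat(¬error ∧ ready) = {s0, s2, s3, s5}
E[(¬error ∧ ready) U ready]: least fixpoint, start Z0 = Sat(ready) = {s0, s2, s3, s5}, add states in Sat(¬error ∧ ready) with some successor in Z. Already a fixed point.
Sat(E[(¬error ∧ ready) U ready]) = {s0, s2, s3, s5}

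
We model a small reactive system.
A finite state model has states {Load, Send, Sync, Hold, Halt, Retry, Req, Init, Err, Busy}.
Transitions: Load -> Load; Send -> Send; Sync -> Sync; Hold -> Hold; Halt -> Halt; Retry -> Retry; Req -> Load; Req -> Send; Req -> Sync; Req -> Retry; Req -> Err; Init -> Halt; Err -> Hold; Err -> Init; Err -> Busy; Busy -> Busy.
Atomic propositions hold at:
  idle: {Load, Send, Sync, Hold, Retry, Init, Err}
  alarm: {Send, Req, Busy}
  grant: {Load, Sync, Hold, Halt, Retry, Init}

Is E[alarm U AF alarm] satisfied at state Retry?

AF alarm: least fixpoint, start Z0 = {Send, Req, Busy}, add states with every successor in Z. Already a fixed point.
Sat(AF alarm) = {Send, Req, Busy}
E[alarm U AF alarm]: least fixpoint, start Z0 = Sat(AF alarm) = {Send, Req, Busy}, add states in Sat(alarm) with some successor in Z. Already a fixed point.
Sat(E[alarm U AF alarm]) = {Send, Req, Busy}
Retry ∉ Sat(E[alarm U AF alarm]) = {Send, Req, Busy}, so the formula does not hold at Retry.

No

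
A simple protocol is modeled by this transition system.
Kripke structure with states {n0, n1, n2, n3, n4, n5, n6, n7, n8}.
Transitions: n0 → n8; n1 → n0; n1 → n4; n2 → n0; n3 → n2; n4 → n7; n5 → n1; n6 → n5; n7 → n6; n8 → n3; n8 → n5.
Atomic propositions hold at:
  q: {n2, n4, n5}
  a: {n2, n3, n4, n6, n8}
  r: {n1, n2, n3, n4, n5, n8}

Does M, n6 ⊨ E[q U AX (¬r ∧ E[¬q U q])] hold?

Sat(¬r) = {n0, n6, n7}
Sat(¬q) = {n0, n1, n3, n6, n7, n8}
E[¬q U q]: least fixpoint, start Z0 = Sat(q) = {n2, n4, n5}, add states in Sat(¬q) with some successor in Z. Z1 = {n1, n2, n3, n4, n5, n6, n8}; Z2 = {n0, n1, n2, n3, n4, n5, n6, n7, n8}; fixed.
Sat(E[¬q U q]) = {n0, n1, n2, n3, n4, n5, n6, n7, n8}
Sat(¬r ∧ E[¬q U q]) = {n0, n6, n7}
Sat(AX (¬r ∧ E[¬q U q])) = {s : every successor in {n0, n6, n7}} = {n2, n4, n7}
E[q U AX (¬r ∧ E[¬q U q])]: least fixpoint, start Z0 = Sat(AX (¬r ∧ E[¬q U q])) = {n2, n4, n7}, add states in Sat(q) with some successor in Z. Already a fixed point.
Sat(E[q U AX (¬r ∧ E[¬q U q])]) = {n2, n4, n7}
n6 ∉ Sat(E[q U AX (¬r ∧ E[¬q U q])]) = {n2, n4, n7}, so the formula does not hold at n6.

No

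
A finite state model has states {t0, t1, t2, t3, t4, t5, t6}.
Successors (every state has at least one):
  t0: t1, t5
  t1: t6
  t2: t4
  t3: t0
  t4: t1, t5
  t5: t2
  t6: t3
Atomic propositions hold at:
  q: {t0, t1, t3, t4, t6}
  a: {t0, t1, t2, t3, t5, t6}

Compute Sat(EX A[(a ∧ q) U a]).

{t0, t1, t3, t4, t5, t6}

Sat(a ∧ q) = {t0, t1, t3, t6}
A[(a ∧ q) U a]: least fixpoint, start Z0 = Sat(a) = {t0, t1, t2, t3, t5, t6}, add states in Sat(a ∧ q) with every successor in Z. Already a fixed point.
Sat(A[(a ∧ q) U a]) = {t0, t1, t2, t3, t5, t6}
Sat(EX A[(a ∧ q) U a]) = {s : some successor in {t0, t1, t2, t3, t5, t6}} = {t0, t1, t3, t4, t5, t6}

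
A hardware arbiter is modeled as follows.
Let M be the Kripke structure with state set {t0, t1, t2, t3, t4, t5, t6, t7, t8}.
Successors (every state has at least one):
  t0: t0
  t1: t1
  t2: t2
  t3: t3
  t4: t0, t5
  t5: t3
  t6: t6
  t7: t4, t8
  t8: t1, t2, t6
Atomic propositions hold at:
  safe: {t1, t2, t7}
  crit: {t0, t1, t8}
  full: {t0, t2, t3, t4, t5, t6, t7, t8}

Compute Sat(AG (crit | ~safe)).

Sat(~safe) = {t0, t3, t4, t5, t6, t8}
Sat(crit | ~safe) = {t0, t1, t3, t4, t5, t6, t8}
AG (crit | ~safe): greatest fixpoint, start Z0 = {t0, t1, t3, t4, t5, t6, t8}, keep only states in Sat with every successor in Z. Z1 = {t0, t1, t3, t4, t5, t6}; fixed.
Sat(AG (crit | ~safe)) = {t0, t1, t3, t4, t5, t6}

{t0, t1, t3, t4, t5, t6}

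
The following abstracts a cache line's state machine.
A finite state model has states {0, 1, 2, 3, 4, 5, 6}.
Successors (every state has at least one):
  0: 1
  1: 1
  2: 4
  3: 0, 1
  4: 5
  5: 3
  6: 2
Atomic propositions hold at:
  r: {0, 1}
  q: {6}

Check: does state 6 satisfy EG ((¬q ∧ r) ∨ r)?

Sat(¬q) = {0, 1, 2, 3, 4, 5}
Sat(¬q ∧ r) = {0, 1}
Sat((¬q ∧ r) ∨ r) = {0, 1}
EG ((¬q ∧ r) ∨ r): greatest fixpoint, start Z0 = {0, 1}, keep only states in Sat with some successor in Z. Already a fixed point.
Sat(EG ((¬q ∧ r) ∨ r)) = {0, 1}
6 ∉ Sat(EG ((¬q ∧ r) ∨ r)) = {0, 1}, so the formula does not hold at 6.

No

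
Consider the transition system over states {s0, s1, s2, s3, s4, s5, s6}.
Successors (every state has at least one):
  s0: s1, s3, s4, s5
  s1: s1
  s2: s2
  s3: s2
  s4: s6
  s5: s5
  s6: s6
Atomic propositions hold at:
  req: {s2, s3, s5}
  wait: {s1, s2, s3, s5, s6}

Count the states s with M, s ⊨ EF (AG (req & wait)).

4

Sat(req & wait) = {s2, s3, s5}
AG (req & wait): greatest fixpoint, start Z0 = {s2, s3, s5}, keep only states in Sat with every successor in Z. Already a fixed point.
Sat(AG (req & wait)) = {s2, s3, s5}
EF (AG (req & wait)): least fixpoint, start Z0 = {s2, s3, s5}, add states with some successor in Z. Z1 = {s0, s2, s3, s5}; fixed.
Sat(EF (AG (req & wait))) = {s0, s2, s3, s5}
|Sat(EF (AG (req & wait)))| = |{s0, s2, s3, s5}| = 4.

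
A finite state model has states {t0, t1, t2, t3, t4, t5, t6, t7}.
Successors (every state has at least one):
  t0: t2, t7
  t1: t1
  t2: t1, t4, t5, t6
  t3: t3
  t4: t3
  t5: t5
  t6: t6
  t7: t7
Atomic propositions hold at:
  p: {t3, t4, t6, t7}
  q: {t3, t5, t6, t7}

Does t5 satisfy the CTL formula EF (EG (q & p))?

No

Sat(q & p) = {t3, t6, t7}
EG (q & p): greatest fixpoint, start Z0 = {t3, t6, t7}, keep only states in Sat with some successor in Z. Already a fixed point.
Sat(EG (q & p)) = {t3, t6, t7}
EF (EG (q & p)): least fixpoint, start Z0 = {t3, t6, t7}, add states with some successor in Z. Z1 = {t0, t2, t3, t4, t6, t7}; fixed.
Sat(EF (EG (q & p))) = {t0, t2, t3, t4, t6, t7}
t5 ∉ Sat(EF (EG (q & p))) = {t0, t2, t3, t4, t6, t7}, so the formula does not hold at t5.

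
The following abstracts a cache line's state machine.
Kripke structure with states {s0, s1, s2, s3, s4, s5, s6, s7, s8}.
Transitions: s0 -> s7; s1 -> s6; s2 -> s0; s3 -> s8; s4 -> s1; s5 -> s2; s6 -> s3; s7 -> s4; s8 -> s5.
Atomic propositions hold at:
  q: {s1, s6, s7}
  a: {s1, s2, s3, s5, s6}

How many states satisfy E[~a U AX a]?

Sat(~a) = {s0, s4, s7, s8}
Sat(AX a) = {s : every successor in {s1, s2, s3, s5, s6}} = {s1, s4, s5, s6, s8}
E[~a U AX a]: least fixpoint, start Z0 = Sat(AX a) = {s1, s4, s5, s6, s8}, add states in Sat(~a) with some successor in Z. Z1 = {s1, s4, s5, s6, s7, s8}; Z2 = {s0, s1, s4, s5, s6, s7, s8}; fixed.
Sat(E[~a U AX a]) = {s0, s1, s4, s5, s6, s7, s8}
|Sat(E[~a U AX a])| = |{s0, s1, s4, s5, s6, s7, s8}| = 7.

7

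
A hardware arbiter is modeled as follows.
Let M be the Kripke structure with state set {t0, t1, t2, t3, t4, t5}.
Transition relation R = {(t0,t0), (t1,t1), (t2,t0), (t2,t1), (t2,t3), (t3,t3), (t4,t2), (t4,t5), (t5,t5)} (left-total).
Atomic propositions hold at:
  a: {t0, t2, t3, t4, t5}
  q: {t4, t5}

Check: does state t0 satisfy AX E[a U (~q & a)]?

Sat(~q) = {t0, t1, t2, t3}
Sat(~q & a) = {t0, t2, t3}
E[a U (~q & a)]: least fixpoint, start Z0 = Sat((~q & a)) = {t0, t2, t3}, add states in Sat(a) with some successor in Z. Z1 = {t0, t2, t3, t4}; fixed.
Sat(E[a U (~q & a)]) = {t0, t2, t3, t4}
Sat(AX E[a U (~q & a)]) = {s : every successor in {t0, t2, t3, t4}} = {t0, t3}
t0 ∈ Sat(AX E[a U (~q & a)]) = {t0, t3}, so the formula holds at t0.

Yes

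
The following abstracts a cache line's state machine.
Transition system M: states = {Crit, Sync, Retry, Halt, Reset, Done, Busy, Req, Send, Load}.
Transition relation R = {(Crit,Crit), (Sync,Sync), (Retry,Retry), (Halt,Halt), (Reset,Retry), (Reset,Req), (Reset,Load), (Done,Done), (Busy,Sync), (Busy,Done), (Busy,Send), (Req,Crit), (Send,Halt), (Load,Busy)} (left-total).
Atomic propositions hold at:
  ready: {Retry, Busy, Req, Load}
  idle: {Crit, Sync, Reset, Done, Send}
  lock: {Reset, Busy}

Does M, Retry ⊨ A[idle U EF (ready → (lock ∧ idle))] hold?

No

Sat(lock ∧ idle) = {Reset}
Sat(ready → (lock ∧ idle)) = {Crit, Sync, Halt, Reset, Done, Send}
EF (ready → (lock ∧ idle)): least fixpoint, start Z0 = {Crit, Sync, Halt, Reset, Done, Send}, add states with some successor in Z. Z1 = {Crit, Sync, Halt, Reset, Done, Busy, Req, Send}; Z2 = {Crit, Sync, Halt, Reset, Done, Busy, Req, Send, Load}; fixed.
Sat(EF (ready → (lock ∧ idle))) = {Crit, Sync, Halt, Reset, Done, Busy, Req, Send, Load}
A[idle U EF (ready → (lock ∧ idle))]: least fixpoint, start Z0 = Sat(EF (ready → (lock ∧ idle))) = {Crit, Sync, Halt, Reset, Done, Busy, Req, Send, Load}, add states in Sat(idle) with every successor in Z. Already a fixed point.
Sat(A[idle U EF (ready → (lock ∧ idle))]) = {Crit, Sync, Halt, Reset, Done, Busy, Req, Send, Load}
Retry ∉ Sat(A[idle U EF (ready → (lock ∧ idle))]) = {Crit, Sync, Halt, Reset, Done, Busy, Req, Send, Load}, so the formula does not hold at Retry.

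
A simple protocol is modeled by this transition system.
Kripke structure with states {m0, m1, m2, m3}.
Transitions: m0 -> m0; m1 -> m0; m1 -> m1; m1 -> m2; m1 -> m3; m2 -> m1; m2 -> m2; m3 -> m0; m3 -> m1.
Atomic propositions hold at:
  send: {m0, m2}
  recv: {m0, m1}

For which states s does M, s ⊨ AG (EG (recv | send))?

Sat(recv | send) = {m0, m1, m2}
EG (recv | send): greatest fixpoint, start Z0 = {m0, m1, m2}, keep only states in Sat with some successor in Z. Already a fixed point.
Sat(EG (recv | send)) = {m0, m1, m2}
AG (EG (recv | send)): greatest fixpoint, start Z0 = {m0, m1, m2}, keep only states in Sat with every successor in Z. Z1 = {m0, m2}; Z2 = {m0}; fixed.
Sat(AG (EG (recv | send))) = {m0}

{m0}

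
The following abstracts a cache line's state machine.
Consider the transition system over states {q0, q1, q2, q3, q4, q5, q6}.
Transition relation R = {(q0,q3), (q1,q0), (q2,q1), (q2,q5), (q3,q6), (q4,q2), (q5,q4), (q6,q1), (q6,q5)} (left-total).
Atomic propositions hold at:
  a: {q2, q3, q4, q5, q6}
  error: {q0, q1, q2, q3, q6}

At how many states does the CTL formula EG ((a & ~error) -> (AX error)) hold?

Sat(~error) = {q4, q5}
Sat(a & ~error) = {q4, q5}
Sat(AX error) = {s : every successor in {q0, q1, q2, q3, q6}} = {q0, q1, q3, q4}
Sat((a & ~error) -> (AX error)) = {q0, q1, q2, q3, q4, q6}
EG ((a & ~error) -> (AX error)): greatest fixpoint, start Z0 = {q0, q1, q2, q3, q4, q6}, keep only states in Sat with some successor in Z. Already a fixed point.
Sat(EG ((a & ~error) -> (AX error))) = {q0, q1, q2, q3, q4, q6}
|Sat(EG ((a & ~error) -> (AX error)))| = |{q0, q1, q2, q3, q4, q6}| = 6.

6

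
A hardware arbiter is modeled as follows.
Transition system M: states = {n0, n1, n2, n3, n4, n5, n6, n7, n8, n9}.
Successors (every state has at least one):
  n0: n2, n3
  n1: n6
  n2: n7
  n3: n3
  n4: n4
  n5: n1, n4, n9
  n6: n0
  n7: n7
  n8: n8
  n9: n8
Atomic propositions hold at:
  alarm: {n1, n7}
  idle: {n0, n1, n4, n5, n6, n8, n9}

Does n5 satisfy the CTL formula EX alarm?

Sat(EX alarm) = {s : some successor in {n1, n7}} = {n2, n5, n7}
n5 ∈ Sat(EX alarm) = {n2, n5, n7}, so the formula holds at n5.

Yes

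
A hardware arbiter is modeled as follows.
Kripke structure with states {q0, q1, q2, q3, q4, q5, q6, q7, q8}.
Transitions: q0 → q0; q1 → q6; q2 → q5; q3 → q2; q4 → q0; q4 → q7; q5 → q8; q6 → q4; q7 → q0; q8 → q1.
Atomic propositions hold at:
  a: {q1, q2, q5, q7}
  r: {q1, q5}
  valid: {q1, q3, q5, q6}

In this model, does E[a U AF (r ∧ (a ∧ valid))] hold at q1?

Sat(a ∧ valid) = {q1, q5}
Sat(r ∧ (a ∧ valid)) = {q1, q5}
AF (r ∧ (a ∧ valid)): least fixpoint, start Z0 = {q1, q5}, add states with every successor in Z. Z1 = {q1, q2, q5, q8}; Z2 = {q1, q2, q3, q5, q8}; fixed.
Sat(AF (r ∧ (a ∧ valid))) = {q1, q2, q3, q5, q8}
E[a U AF (r ∧ (a ∧ valid))]: least fixpoint, start Z0 = Sat(AF (r ∧ (a ∧ valid))) = {q1, q2, q3, q5, q8}, add states in Sat(a) with some successor in Z. Already a fixed point.
Sat(E[a U AF (r ∧ (a ∧ valid))]) = {q1, q2, q3, q5, q8}
q1 ∈ Sat(E[a U AF (r ∧ (a ∧ valid))]) = {q1, q2, q3, q5, q8}, so the formula holds at q1.

Yes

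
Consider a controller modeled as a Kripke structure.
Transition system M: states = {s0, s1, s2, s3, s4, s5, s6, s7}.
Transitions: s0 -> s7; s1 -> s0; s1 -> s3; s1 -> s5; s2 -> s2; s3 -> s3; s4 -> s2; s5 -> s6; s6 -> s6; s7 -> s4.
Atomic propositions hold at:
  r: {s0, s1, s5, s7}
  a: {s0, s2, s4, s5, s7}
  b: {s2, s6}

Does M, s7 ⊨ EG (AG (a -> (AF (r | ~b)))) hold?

No

Sat(~b) = {s0, s1, s3, s4, s5, s7}
Sat(r | ~b) = {s0, s1, s3, s4, s5, s7}
AF (r | ~b): least fixpoint, start Z0 = {s0, s1, s3, s4, s5, s7}, add states with every successor in Z. Already a fixed point.
Sat(AF (r | ~b)) = {s0, s1, s3, s4, s5, s7}
Sat(a -> (AF (r | ~b))) = {s0, s1, s3, s4, s5, s6, s7}
AG (a -> (AF (r | ~b))): greatest fixpoint, start Z0 = {s0, s1, s3, s4, s5, s6, s7}, keep only states in Sat with every successor in Z. Z1 = {s0, s1, s3, s5, s6, s7}; Z2 = {s0, s1, s3, s5, s6}; Z3 = {s1, s3, s5, s6}; Z4 = {s3, s5, s6}; fixed.
Sat(AG (a -> (AF (r | ~b)))) = {s3, s5, s6}
EG (AG (a -> (AF (r | ~b)))): greatest fixpoint, start Z0 = {s3, s5, s6}, keep only states in Sat with some successor in Z. Already a fixed point.
Sat(EG (AG (a -> (AF (r | ~b))))) = {s3, s5, s6}
s7 ∉ Sat(EG (AG (a -> (AF (r | ~b))))) = {s3, s5, s6}, so the formula does not hold at s7.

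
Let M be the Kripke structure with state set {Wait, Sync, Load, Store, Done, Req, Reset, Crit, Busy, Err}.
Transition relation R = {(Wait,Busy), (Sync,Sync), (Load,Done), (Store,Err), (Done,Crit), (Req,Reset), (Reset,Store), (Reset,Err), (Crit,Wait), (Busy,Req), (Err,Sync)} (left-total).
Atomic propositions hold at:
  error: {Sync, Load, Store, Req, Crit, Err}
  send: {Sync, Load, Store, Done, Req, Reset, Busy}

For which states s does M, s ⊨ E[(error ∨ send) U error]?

Sat(error ∨ send) = {Sync, Load, Store, Done, Req, Reset, Crit, Busy, Err}
E[(error ∨ send) U error]: least fixpoint, start Z0 = Sat(error) = {Sync, Load, Store, Req, Crit, Err}, add states in Sat(error ∨ send) with some successor in Z. Z1 = {Sync, Load, Store, Done, Req, Reset, Crit, Busy, Err}; fixed.
Sat(E[(error ∨ send) U error]) = {Sync, Load, Store, Done, Req, Reset, Crit, Busy, Err}

{Sync, Load, Store, Done, Req, Reset, Crit, Busy, Err}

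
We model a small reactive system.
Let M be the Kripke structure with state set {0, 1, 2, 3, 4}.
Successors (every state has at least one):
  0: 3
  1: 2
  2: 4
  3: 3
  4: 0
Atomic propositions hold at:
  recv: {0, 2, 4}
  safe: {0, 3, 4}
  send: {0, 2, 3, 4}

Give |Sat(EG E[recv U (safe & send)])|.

Sat(safe & send) = {0, 3, 4}
E[recv U (safe & send)]: least fixpoint, start Z0 = Sat((safe & send)) = {0, 3, 4}, add states in Sat(recv) with some successor in Z. Z1 = {0, 2, 3, 4}; fixed.
Sat(E[recv U (safe & send)]) = {0, 2, 3, 4}
EG E[recv U (safe & send)]: greatest fixpoint, start Z0 = {0, 2, 3, 4}, keep only states in Sat with some successor in Z. Already a fixed point.
Sat(EG E[recv U (safe & send)]) = {0, 2, 3, 4}
|Sat(EG E[recv U (safe & send)])| = |{0, 2, 3, 4}| = 4.

4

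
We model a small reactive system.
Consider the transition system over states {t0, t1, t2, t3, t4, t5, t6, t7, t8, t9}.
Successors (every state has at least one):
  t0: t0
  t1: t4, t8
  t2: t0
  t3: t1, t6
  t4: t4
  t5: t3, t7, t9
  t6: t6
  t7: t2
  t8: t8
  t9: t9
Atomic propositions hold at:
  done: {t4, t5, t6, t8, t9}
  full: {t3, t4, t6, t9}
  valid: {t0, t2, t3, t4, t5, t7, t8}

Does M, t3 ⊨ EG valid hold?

No

EG valid: greatest fixpoint, start Z0 = {t0, t2, t3, t4, t5, t7, t8}, keep only states in Sat with some successor in Z. Z1 = {t0, t2, t4, t5, t7, t8}; fixed.
Sat(EG valid) = {t0, t2, t4, t5, t7, t8}
t3 ∉ Sat(EG valid) = {t0, t2, t4, t5, t7, t8}, so the formula does not hold at t3.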